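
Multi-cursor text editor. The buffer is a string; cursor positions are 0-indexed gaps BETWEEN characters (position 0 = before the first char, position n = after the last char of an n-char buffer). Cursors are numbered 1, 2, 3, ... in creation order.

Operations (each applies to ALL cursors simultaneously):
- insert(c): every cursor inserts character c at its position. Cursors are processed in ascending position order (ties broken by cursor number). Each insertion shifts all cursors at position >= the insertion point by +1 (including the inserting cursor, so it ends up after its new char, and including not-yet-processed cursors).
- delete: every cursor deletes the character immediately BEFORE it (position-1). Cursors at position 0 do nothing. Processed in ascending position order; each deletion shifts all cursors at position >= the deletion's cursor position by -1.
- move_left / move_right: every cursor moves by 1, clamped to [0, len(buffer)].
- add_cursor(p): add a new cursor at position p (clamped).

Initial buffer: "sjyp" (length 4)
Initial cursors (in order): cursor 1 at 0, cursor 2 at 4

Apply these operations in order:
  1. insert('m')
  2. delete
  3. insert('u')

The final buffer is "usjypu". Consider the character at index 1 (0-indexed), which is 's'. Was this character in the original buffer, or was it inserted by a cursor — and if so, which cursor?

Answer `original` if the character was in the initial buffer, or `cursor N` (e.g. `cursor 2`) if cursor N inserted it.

Answer: original

Derivation:
After op 1 (insert('m')): buffer="msjypm" (len 6), cursors c1@1 c2@6, authorship 1....2
After op 2 (delete): buffer="sjyp" (len 4), cursors c1@0 c2@4, authorship ....
After op 3 (insert('u')): buffer="usjypu" (len 6), cursors c1@1 c2@6, authorship 1....2
Authorship (.=original, N=cursor N): 1 . . . . 2
Index 1: author = original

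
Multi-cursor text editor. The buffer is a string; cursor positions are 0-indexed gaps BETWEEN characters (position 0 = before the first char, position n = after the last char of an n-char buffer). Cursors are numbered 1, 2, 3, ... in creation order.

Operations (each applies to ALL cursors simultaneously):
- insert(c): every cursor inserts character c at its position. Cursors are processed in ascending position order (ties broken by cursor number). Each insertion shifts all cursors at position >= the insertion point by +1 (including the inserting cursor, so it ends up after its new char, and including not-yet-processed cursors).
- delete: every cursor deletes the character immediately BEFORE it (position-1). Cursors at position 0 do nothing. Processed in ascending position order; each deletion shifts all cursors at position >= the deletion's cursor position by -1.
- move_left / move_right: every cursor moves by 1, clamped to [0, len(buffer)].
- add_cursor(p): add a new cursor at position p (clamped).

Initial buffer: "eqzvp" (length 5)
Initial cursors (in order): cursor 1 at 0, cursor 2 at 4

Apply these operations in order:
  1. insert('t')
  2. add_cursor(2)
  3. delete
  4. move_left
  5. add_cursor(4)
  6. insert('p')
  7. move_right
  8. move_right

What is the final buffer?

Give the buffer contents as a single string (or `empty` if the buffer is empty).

After op 1 (insert('t')): buffer="teqzvtp" (len 7), cursors c1@1 c2@6, authorship 1....2.
After op 2 (add_cursor(2)): buffer="teqzvtp" (len 7), cursors c1@1 c3@2 c2@6, authorship 1....2.
After op 3 (delete): buffer="qzvp" (len 4), cursors c1@0 c3@0 c2@3, authorship ....
After op 4 (move_left): buffer="qzvp" (len 4), cursors c1@0 c3@0 c2@2, authorship ....
After op 5 (add_cursor(4)): buffer="qzvp" (len 4), cursors c1@0 c3@0 c2@2 c4@4, authorship ....
After op 6 (insert('p')): buffer="ppqzpvpp" (len 8), cursors c1@2 c3@2 c2@5 c4@8, authorship 13..2..4
After op 7 (move_right): buffer="ppqzpvpp" (len 8), cursors c1@3 c3@3 c2@6 c4@8, authorship 13..2..4
After op 8 (move_right): buffer="ppqzpvpp" (len 8), cursors c1@4 c3@4 c2@7 c4@8, authorship 13..2..4

Answer: ppqzpvpp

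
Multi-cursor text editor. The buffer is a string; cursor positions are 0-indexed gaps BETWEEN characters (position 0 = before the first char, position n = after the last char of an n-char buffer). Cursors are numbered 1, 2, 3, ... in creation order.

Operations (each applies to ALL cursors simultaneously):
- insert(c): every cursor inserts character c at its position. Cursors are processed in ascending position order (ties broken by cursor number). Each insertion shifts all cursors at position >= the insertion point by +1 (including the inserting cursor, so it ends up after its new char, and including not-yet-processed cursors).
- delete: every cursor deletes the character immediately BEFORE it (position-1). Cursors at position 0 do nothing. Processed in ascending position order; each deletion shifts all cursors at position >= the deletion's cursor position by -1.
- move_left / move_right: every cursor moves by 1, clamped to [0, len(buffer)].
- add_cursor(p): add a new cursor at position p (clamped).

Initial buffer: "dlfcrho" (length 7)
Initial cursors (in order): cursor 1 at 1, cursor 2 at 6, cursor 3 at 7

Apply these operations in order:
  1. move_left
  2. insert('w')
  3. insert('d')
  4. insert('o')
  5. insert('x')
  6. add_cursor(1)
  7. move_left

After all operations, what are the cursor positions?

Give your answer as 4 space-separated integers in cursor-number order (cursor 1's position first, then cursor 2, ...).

After op 1 (move_left): buffer="dlfcrho" (len 7), cursors c1@0 c2@5 c3@6, authorship .......
After op 2 (insert('w')): buffer="wdlfcrwhwo" (len 10), cursors c1@1 c2@7 c3@9, authorship 1.....2.3.
After op 3 (insert('d')): buffer="wddlfcrwdhwdo" (len 13), cursors c1@2 c2@9 c3@12, authorship 11.....22.33.
After op 4 (insert('o')): buffer="wdodlfcrwdohwdoo" (len 16), cursors c1@3 c2@11 c3@15, authorship 111.....222.333.
After op 5 (insert('x')): buffer="wdoxdlfcrwdoxhwdoxo" (len 19), cursors c1@4 c2@13 c3@18, authorship 1111.....2222.3333.
After op 6 (add_cursor(1)): buffer="wdoxdlfcrwdoxhwdoxo" (len 19), cursors c4@1 c1@4 c2@13 c3@18, authorship 1111.....2222.3333.
After op 7 (move_left): buffer="wdoxdlfcrwdoxhwdoxo" (len 19), cursors c4@0 c1@3 c2@12 c3@17, authorship 1111.....2222.3333.

Answer: 3 12 17 0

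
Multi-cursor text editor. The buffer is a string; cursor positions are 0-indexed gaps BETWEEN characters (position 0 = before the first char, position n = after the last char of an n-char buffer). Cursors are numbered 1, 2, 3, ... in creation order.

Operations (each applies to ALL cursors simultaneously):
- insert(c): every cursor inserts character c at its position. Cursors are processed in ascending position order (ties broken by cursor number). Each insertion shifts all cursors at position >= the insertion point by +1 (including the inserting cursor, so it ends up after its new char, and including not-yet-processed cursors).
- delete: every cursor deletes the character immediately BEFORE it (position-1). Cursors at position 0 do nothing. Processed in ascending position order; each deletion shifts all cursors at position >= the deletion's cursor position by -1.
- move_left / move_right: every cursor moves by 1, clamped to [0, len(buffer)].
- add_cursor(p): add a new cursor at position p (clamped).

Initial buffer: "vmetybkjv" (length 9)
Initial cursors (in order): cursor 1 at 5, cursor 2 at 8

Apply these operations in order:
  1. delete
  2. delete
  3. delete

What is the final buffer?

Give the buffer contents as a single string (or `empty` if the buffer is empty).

After op 1 (delete): buffer="vmetbkv" (len 7), cursors c1@4 c2@6, authorship .......
After op 2 (delete): buffer="vmebv" (len 5), cursors c1@3 c2@4, authorship .....
After op 3 (delete): buffer="vmv" (len 3), cursors c1@2 c2@2, authorship ...

Answer: vmv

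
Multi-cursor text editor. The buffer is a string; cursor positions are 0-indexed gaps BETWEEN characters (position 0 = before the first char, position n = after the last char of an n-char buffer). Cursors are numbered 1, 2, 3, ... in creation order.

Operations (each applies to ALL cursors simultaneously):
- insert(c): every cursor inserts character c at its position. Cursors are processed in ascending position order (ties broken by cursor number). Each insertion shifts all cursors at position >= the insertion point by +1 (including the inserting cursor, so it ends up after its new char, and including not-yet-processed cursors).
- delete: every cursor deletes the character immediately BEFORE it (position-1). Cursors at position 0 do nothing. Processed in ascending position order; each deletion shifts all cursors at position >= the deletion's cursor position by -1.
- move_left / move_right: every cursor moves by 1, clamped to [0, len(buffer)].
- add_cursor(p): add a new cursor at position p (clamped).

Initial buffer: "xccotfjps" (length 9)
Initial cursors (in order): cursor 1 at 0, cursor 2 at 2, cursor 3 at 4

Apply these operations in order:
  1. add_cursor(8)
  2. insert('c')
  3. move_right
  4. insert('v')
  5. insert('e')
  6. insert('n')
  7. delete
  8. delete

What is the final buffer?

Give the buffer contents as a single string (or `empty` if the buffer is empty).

After op 1 (add_cursor(8)): buffer="xccotfjps" (len 9), cursors c1@0 c2@2 c3@4 c4@8, authorship .........
After op 2 (insert('c')): buffer="cxcccoctfjpcs" (len 13), cursors c1@1 c2@4 c3@7 c4@12, authorship 1..2..3....4.
After op 3 (move_right): buffer="cxcccoctfjpcs" (len 13), cursors c1@2 c2@5 c3@8 c4@13, authorship 1..2..3....4.
After op 4 (insert('v')): buffer="cxvcccvoctvfjpcsv" (len 17), cursors c1@3 c2@7 c3@11 c4@17, authorship 1.1.2.2.3.3...4.4
After op 5 (insert('e')): buffer="cxvecccveoctvefjpcsve" (len 21), cursors c1@4 c2@9 c3@14 c4@21, authorship 1.11.2.22.3.33...4.44
After op 6 (insert('n')): buffer="cxvencccvenoctvenfjpcsven" (len 25), cursors c1@5 c2@11 c3@17 c4@25, authorship 1.111.2.222.3.333...4.444
After op 7 (delete): buffer="cxvecccveoctvefjpcsve" (len 21), cursors c1@4 c2@9 c3@14 c4@21, authorship 1.11.2.22.3.33...4.44
After op 8 (delete): buffer="cxvcccvoctvfjpcsv" (len 17), cursors c1@3 c2@7 c3@11 c4@17, authorship 1.1.2.2.3.3...4.4

Answer: cxvcccvoctvfjpcsv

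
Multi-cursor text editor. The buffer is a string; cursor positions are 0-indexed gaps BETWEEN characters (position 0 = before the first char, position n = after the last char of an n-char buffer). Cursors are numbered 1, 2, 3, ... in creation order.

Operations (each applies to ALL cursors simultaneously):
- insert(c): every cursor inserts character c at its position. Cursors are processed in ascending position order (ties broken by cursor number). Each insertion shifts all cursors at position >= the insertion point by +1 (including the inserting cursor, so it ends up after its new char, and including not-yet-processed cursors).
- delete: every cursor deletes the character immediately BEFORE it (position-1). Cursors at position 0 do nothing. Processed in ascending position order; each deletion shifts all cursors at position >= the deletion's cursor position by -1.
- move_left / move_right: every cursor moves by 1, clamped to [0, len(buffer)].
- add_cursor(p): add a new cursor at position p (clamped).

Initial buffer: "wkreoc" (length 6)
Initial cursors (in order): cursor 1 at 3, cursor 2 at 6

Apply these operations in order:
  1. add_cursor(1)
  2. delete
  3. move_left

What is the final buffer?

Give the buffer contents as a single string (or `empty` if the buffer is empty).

After op 1 (add_cursor(1)): buffer="wkreoc" (len 6), cursors c3@1 c1@3 c2@6, authorship ......
After op 2 (delete): buffer="keo" (len 3), cursors c3@0 c1@1 c2@3, authorship ...
After op 3 (move_left): buffer="keo" (len 3), cursors c1@0 c3@0 c2@2, authorship ...

Answer: keo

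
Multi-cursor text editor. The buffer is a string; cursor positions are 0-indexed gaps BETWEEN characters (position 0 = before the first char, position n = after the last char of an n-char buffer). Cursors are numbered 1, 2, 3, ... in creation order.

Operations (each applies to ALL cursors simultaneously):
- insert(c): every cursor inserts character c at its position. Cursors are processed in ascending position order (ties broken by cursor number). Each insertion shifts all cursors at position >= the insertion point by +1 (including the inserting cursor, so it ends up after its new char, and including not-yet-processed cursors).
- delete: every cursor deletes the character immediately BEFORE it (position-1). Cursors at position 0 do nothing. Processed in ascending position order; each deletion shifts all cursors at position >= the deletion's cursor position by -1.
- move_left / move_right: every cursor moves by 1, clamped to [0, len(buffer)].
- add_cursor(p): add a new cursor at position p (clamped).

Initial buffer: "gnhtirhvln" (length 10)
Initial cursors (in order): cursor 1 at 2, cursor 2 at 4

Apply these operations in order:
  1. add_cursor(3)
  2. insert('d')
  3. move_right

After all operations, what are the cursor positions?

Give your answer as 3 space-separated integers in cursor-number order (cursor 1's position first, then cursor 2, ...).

Answer: 4 8 6

Derivation:
After op 1 (add_cursor(3)): buffer="gnhtirhvln" (len 10), cursors c1@2 c3@3 c2@4, authorship ..........
After op 2 (insert('d')): buffer="gndhdtdirhvln" (len 13), cursors c1@3 c3@5 c2@7, authorship ..1.3.2......
After op 3 (move_right): buffer="gndhdtdirhvln" (len 13), cursors c1@4 c3@6 c2@8, authorship ..1.3.2......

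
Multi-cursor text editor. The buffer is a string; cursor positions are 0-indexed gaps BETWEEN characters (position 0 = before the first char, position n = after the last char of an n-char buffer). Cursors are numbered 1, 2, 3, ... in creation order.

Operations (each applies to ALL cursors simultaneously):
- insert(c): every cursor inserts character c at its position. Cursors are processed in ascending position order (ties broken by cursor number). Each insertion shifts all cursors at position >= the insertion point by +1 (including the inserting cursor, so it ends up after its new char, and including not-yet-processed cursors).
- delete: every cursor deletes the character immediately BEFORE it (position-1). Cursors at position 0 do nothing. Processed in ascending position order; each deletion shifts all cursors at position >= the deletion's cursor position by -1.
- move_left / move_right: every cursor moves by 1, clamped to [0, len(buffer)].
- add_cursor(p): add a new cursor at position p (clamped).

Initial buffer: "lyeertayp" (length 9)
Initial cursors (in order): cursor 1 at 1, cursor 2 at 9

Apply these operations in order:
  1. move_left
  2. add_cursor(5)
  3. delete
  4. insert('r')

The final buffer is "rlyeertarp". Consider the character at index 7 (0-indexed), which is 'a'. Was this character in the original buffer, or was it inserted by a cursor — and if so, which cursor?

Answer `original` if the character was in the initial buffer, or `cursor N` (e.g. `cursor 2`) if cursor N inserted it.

After op 1 (move_left): buffer="lyeertayp" (len 9), cursors c1@0 c2@8, authorship .........
After op 2 (add_cursor(5)): buffer="lyeertayp" (len 9), cursors c1@0 c3@5 c2@8, authorship .........
After op 3 (delete): buffer="lyeetap" (len 7), cursors c1@0 c3@4 c2@6, authorship .......
After op 4 (insert('r')): buffer="rlyeertarp" (len 10), cursors c1@1 c3@6 c2@9, authorship 1....3..2.
Authorship (.=original, N=cursor N): 1 . . . . 3 . . 2 .
Index 7: author = original

Answer: original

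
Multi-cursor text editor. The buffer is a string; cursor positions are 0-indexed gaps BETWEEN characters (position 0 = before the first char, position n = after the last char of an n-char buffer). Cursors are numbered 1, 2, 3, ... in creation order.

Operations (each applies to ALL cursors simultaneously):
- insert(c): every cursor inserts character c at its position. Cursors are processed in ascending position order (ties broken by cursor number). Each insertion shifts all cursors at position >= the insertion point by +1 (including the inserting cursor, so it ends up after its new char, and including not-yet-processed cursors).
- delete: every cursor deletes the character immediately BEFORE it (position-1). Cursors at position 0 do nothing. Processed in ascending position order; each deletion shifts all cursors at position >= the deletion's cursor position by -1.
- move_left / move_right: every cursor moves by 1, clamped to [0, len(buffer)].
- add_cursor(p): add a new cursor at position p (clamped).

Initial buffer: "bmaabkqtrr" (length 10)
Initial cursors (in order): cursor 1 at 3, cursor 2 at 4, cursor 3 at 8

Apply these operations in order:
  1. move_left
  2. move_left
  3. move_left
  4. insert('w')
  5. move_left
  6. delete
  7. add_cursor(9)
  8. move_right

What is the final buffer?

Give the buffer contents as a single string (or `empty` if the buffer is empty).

Answer: wwmaawkqtrr

Derivation:
After op 1 (move_left): buffer="bmaabkqtrr" (len 10), cursors c1@2 c2@3 c3@7, authorship ..........
After op 2 (move_left): buffer="bmaabkqtrr" (len 10), cursors c1@1 c2@2 c3@6, authorship ..........
After op 3 (move_left): buffer="bmaabkqtrr" (len 10), cursors c1@0 c2@1 c3@5, authorship ..........
After op 4 (insert('w')): buffer="wbwmaabwkqtrr" (len 13), cursors c1@1 c2@3 c3@8, authorship 1.2....3.....
After op 5 (move_left): buffer="wbwmaabwkqtrr" (len 13), cursors c1@0 c2@2 c3@7, authorship 1.2....3.....
After op 6 (delete): buffer="wwmaawkqtrr" (len 11), cursors c1@0 c2@1 c3@5, authorship 12...3.....
After op 7 (add_cursor(9)): buffer="wwmaawkqtrr" (len 11), cursors c1@0 c2@1 c3@5 c4@9, authorship 12...3.....
After op 8 (move_right): buffer="wwmaawkqtrr" (len 11), cursors c1@1 c2@2 c3@6 c4@10, authorship 12...3.....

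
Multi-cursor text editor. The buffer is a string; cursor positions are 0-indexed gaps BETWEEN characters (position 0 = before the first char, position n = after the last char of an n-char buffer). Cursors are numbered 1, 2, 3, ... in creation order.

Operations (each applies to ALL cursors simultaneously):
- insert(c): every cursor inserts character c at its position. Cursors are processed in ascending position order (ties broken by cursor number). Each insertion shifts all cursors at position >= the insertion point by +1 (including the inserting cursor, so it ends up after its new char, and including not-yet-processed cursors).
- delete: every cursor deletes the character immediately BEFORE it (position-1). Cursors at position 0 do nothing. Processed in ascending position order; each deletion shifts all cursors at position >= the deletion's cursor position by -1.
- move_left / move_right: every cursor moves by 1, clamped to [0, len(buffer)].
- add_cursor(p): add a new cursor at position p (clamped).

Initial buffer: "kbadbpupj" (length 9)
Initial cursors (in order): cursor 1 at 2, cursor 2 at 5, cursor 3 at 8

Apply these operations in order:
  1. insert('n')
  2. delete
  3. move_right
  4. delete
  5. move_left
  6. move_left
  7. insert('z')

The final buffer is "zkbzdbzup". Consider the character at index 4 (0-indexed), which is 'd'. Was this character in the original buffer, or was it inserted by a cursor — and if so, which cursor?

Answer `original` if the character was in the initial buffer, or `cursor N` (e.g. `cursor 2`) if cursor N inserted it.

After op 1 (insert('n')): buffer="kbnadbnpupnj" (len 12), cursors c1@3 c2@7 c3@11, authorship ..1...2...3.
After op 2 (delete): buffer="kbadbpupj" (len 9), cursors c1@2 c2@5 c3@8, authorship .........
After op 3 (move_right): buffer="kbadbpupj" (len 9), cursors c1@3 c2@6 c3@9, authorship .........
After op 4 (delete): buffer="kbdbup" (len 6), cursors c1@2 c2@4 c3@6, authorship ......
After op 5 (move_left): buffer="kbdbup" (len 6), cursors c1@1 c2@3 c3@5, authorship ......
After op 6 (move_left): buffer="kbdbup" (len 6), cursors c1@0 c2@2 c3@4, authorship ......
After op 7 (insert('z')): buffer="zkbzdbzup" (len 9), cursors c1@1 c2@4 c3@7, authorship 1..2..3..
Authorship (.=original, N=cursor N): 1 . . 2 . . 3 . .
Index 4: author = original

Answer: original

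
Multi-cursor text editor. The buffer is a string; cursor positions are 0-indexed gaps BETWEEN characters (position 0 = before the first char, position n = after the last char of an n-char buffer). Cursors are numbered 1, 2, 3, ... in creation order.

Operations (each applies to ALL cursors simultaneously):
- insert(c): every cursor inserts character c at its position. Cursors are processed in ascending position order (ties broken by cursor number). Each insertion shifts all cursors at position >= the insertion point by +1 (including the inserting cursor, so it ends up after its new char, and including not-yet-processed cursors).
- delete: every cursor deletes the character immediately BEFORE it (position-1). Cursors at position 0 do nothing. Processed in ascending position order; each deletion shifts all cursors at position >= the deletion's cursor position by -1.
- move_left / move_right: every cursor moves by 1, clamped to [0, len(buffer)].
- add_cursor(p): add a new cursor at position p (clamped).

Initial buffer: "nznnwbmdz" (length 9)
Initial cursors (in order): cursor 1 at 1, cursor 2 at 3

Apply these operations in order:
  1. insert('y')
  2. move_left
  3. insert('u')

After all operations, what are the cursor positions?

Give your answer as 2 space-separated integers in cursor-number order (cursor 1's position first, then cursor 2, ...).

After op 1 (insert('y')): buffer="nyznynwbmdz" (len 11), cursors c1@2 c2@5, authorship .1..2......
After op 2 (move_left): buffer="nyznynwbmdz" (len 11), cursors c1@1 c2@4, authorship .1..2......
After op 3 (insert('u')): buffer="nuyznuynwbmdz" (len 13), cursors c1@2 c2@6, authorship .11..22......

Answer: 2 6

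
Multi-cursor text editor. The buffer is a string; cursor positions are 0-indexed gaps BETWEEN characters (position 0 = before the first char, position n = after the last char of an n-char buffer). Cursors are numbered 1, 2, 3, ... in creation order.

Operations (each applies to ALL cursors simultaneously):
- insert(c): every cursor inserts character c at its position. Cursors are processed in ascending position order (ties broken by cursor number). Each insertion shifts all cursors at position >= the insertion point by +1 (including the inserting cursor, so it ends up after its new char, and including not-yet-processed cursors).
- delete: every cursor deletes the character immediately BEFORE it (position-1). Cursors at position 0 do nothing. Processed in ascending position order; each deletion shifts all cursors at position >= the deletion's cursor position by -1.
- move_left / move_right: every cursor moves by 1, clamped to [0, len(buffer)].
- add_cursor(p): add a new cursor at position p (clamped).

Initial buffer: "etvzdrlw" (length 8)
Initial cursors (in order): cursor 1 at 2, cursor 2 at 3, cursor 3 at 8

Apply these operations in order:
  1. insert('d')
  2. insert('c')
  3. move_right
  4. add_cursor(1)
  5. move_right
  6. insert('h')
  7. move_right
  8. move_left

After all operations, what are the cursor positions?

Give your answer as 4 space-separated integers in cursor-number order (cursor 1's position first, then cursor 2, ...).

After op 1 (insert('d')): buffer="etdvdzdrlwd" (len 11), cursors c1@3 c2@5 c3@11, authorship ..1.2.....3
After op 2 (insert('c')): buffer="etdcvdczdrlwdc" (len 14), cursors c1@4 c2@7 c3@14, authorship ..11.22.....33
After op 3 (move_right): buffer="etdcvdczdrlwdc" (len 14), cursors c1@5 c2@8 c3@14, authorship ..11.22.....33
After op 4 (add_cursor(1)): buffer="etdcvdczdrlwdc" (len 14), cursors c4@1 c1@5 c2@8 c3@14, authorship ..11.22.....33
After op 5 (move_right): buffer="etdcvdczdrlwdc" (len 14), cursors c4@2 c1@6 c2@9 c3@14, authorship ..11.22.....33
After op 6 (insert('h')): buffer="ethdcvdhczdhrlwdch" (len 18), cursors c4@3 c1@8 c2@12 c3@18, authorship ..411.212..2...333
After op 7 (move_right): buffer="ethdcvdhczdhrlwdch" (len 18), cursors c4@4 c1@9 c2@13 c3@18, authorship ..411.212..2...333
After op 8 (move_left): buffer="ethdcvdhczdhrlwdch" (len 18), cursors c4@3 c1@8 c2@12 c3@17, authorship ..411.212..2...333

Answer: 8 12 17 3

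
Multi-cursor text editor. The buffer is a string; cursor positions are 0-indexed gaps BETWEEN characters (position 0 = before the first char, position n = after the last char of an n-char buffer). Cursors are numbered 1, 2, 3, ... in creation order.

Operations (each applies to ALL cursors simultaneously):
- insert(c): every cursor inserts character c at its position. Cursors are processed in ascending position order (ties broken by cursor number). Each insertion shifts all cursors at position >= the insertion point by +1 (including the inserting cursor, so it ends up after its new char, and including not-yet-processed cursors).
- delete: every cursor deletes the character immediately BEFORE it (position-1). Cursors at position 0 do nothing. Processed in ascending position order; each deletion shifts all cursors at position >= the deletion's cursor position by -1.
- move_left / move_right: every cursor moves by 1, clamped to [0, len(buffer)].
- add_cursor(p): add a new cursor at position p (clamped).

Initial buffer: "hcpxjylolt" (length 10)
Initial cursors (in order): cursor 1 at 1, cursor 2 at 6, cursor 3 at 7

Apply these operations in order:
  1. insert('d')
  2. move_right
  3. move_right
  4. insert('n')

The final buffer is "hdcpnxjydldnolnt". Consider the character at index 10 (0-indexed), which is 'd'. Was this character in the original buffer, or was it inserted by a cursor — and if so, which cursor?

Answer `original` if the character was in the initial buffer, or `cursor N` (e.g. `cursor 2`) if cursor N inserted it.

Answer: cursor 3

Derivation:
After op 1 (insert('d')): buffer="hdcpxjydldolt" (len 13), cursors c1@2 c2@8 c3@10, authorship .1.....2.3...
After op 2 (move_right): buffer="hdcpxjydldolt" (len 13), cursors c1@3 c2@9 c3@11, authorship .1.....2.3...
After op 3 (move_right): buffer="hdcpxjydldolt" (len 13), cursors c1@4 c2@10 c3@12, authorship .1.....2.3...
After op 4 (insert('n')): buffer="hdcpnxjydldnolnt" (len 16), cursors c1@5 c2@12 c3@15, authorship .1..1...2.32..3.
Authorship (.=original, N=cursor N): . 1 . . 1 . . . 2 . 3 2 . . 3 .
Index 10: author = 3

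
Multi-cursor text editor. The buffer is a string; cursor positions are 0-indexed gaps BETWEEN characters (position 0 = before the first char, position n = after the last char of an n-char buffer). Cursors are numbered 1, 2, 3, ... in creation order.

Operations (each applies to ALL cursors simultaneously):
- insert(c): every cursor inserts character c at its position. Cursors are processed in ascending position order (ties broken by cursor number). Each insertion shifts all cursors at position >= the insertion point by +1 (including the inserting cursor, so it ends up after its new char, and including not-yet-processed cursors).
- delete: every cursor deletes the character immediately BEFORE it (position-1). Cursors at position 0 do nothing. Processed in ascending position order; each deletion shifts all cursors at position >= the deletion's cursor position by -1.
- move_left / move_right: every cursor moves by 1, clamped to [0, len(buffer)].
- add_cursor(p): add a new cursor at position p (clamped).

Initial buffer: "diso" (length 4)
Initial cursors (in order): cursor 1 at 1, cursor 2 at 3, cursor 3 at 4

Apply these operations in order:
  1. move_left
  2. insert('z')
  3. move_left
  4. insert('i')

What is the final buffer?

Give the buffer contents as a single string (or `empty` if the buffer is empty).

After op 1 (move_left): buffer="diso" (len 4), cursors c1@0 c2@2 c3@3, authorship ....
After op 2 (insert('z')): buffer="zdizszo" (len 7), cursors c1@1 c2@4 c3@6, authorship 1..2.3.
After op 3 (move_left): buffer="zdizszo" (len 7), cursors c1@0 c2@3 c3@5, authorship 1..2.3.
After op 4 (insert('i')): buffer="izdiizsizo" (len 10), cursors c1@1 c2@5 c3@8, authorship 11..22.33.

Answer: izdiizsizo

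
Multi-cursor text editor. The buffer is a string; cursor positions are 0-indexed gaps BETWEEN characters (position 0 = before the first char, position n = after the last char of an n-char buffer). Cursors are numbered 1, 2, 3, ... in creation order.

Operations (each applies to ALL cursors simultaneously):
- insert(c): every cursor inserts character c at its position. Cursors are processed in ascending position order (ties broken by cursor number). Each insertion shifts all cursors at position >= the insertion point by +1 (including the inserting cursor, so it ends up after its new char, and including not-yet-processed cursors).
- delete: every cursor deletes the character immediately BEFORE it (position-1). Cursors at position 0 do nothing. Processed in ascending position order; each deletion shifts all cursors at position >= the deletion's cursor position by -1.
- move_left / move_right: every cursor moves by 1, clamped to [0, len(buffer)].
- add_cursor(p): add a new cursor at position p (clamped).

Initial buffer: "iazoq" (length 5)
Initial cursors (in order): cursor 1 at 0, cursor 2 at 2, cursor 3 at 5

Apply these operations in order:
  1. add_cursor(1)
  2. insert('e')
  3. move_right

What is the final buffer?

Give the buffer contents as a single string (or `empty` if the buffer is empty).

Answer: eieaezoqe

Derivation:
After op 1 (add_cursor(1)): buffer="iazoq" (len 5), cursors c1@0 c4@1 c2@2 c3@5, authorship .....
After op 2 (insert('e')): buffer="eieaezoqe" (len 9), cursors c1@1 c4@3 c2@5 c3@9, authorship 1.4.2...3
After op 3 (move_right): buffer="eieaezoqe" (len 9), cursors c1@2 c4@4 c2@6 c3@9, authorship 1.4.2...3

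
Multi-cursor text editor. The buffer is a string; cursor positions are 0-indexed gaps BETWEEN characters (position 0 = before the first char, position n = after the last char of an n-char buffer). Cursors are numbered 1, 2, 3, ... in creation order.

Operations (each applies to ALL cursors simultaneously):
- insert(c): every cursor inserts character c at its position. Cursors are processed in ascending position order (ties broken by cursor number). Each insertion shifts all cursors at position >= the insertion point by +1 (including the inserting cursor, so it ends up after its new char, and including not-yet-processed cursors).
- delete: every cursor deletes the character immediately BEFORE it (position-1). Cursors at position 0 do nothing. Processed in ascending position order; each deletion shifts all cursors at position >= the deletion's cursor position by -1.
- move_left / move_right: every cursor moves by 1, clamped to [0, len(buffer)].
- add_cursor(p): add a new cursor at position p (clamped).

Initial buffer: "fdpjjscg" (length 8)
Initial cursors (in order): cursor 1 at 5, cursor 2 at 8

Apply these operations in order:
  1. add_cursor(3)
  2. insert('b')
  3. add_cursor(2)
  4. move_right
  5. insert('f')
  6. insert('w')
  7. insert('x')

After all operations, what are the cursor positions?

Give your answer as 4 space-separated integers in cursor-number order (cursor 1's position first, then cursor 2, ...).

Answer: 17 23 11 6

Derivation:
After op 1 (add_cursor(3)): buffer="fdpjjscg" (len 8), cursors c3@3 c1@5 c2@8, authorship ........
After op 2 (insert('b')): buffer="fdpbjjbscgb" (len 11), cursors c3@4 c1@7 c2@11, authorship ...3..1...2
After op 3 (add_cursor(2)): buffer="fdpbjjbscgb" (len 11), cursors c4@2 c3@4 c1@7 c2@11, authorship ...3..1...2
After op 4 (move_right): buffer="fdpbjjbscgb" (len 11), cursors c4@3 c3@5 c1@8 c2@11, authorship ...3..1...2
After op 5 (insert('f')): buffer="fdpfbjfjbsfcgbf" (len 15), cursors c4@4 c3@7 c1@11 c2@15, authorship ...43.3.1.1..22
After op 6 (insert('w')): buffer="fdpfwbjfwjbsfwcgbfw" (len 19), cursors c4@5 c3@9 c1@14 c2@19, authorship ...443.33.1.11..222
After op 7 (insert('x')): buffer="fdpfwxbjfwxjbsfwxcgbfwx" (len 23), cursors c4@6 c3@11 c1@17 c2@23, authorship ...4443.333.1.111..2222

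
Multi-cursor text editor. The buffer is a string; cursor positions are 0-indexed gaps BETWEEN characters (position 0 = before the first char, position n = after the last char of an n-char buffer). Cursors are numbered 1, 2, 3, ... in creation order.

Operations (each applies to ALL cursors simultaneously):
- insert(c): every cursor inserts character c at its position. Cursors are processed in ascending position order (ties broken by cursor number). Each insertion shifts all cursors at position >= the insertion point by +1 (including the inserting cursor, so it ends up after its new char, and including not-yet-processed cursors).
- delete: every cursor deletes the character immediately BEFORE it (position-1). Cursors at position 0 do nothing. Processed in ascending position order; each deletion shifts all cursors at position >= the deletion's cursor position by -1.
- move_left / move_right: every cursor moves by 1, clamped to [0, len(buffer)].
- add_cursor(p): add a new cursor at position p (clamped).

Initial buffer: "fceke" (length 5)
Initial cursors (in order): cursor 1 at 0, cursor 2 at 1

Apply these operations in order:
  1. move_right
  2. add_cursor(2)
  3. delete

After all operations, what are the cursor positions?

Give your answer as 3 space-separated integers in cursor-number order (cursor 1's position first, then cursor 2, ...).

After op 1 (move_right): buffer="fceke" (len 5), cursors c1@1 c2@2, authorship .....
After op 2 (add_cursor(2)): buffer="fceke" (len 5), cursors c1@1 c2@2 c3@2, authorship .....
After op 3 (delete): buffer="eke" (len 3), cursors c1@0 c2@0 c3@0, authorship ...

Answer: 0 0 0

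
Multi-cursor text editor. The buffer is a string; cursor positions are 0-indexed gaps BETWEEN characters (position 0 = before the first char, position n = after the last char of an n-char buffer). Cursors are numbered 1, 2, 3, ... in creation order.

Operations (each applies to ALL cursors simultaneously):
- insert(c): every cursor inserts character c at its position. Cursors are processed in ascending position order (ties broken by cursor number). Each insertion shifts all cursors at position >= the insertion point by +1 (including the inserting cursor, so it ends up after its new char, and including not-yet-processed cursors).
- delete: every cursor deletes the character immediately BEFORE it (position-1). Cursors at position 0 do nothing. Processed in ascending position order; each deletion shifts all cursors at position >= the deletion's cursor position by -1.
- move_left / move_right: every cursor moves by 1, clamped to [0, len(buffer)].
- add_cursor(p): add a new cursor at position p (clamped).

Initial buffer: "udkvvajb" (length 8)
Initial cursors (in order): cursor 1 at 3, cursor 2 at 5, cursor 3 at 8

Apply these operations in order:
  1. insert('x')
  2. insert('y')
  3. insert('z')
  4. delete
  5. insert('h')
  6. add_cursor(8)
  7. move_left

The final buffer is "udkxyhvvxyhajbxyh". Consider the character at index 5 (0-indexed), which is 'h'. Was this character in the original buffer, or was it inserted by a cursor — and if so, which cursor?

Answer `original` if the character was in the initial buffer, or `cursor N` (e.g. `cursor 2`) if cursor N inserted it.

After op 1 (insert('x')): buffer="udkxvvxajbx" (len 11), cursors c1@4 c2@7 c3@11, authorship ...1..2...3
After op 2 (insert('y')): buffer="udkxyvvxyajbxy" (len 14), cursors c1@5 c2@9 c3@14, authorship ...11..22...33
After op 3 (insert('z')): buffer="udkxyzvvxyzajbxyz" (len 17), cursors c1@6 c2@11 c3@17, authorship ...111..222...333
After op 4 (delete): buffer="udkxyvvxyajbxy" (len 14), cursors c1@5 c2@9 c3@14, authorship ...11..22...33
After op 5 (insert('h')): buffer="udkxyhvvxyhajbxyh" (len 17), cursors c1@6 c2@11 c3@17, authorship ...111..222...333
After op 6 (add_cursor(8)): buffer="udkxyhvvxyhajbxyh" (len 17), cursors c1@6 c4@8 c2@11 c3@17, authorship ...111..222...333
After op 7 (move_left): buffer="udkxyhvvxyhajbxyh" (len 17), cursors c1@5 c4@7 c2@10 c3@16, authorship ...111..222...333
Authorship (.=original, N=cursor N): . . . 1 1 1 . . 2 2 2 . . . 3 3 3
Index 5: author = 1

Answer: cursor 1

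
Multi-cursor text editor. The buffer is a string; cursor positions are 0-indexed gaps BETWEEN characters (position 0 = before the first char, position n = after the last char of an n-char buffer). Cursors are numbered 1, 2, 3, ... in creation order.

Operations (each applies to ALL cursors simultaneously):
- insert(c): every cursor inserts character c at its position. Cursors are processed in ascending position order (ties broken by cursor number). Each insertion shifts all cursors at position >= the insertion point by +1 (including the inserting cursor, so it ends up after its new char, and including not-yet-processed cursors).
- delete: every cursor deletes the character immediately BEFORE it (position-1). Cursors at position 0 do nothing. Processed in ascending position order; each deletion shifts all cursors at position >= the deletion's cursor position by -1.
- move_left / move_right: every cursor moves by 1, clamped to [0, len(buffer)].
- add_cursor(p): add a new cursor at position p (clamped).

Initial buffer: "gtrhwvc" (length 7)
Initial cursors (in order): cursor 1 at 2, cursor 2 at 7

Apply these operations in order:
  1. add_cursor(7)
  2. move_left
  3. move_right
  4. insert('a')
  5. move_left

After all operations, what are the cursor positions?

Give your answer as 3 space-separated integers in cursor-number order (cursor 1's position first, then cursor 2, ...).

After op 1 (add_cursor(7)): buffer="gtrhwvc" (len 7), cursors c1@2 c2@7 c3@7, authorship .......
After op 2 (move_left): buffer="gtrhwvc" (len 7), cursors c1@1 c2@6 c3@6, authorship .......
After op 3 (move_right): buffer="gtrhwvc" (len 7), cursors c1@2 c2@7 c3@7, authorship .......
After op 4 (insert('a')): buffer="gtarhwvcaa" (len 10), cursors c1@3 c2@10 c3@10, authorship ..1.....23
After op 5 (move_left): buffer="gtarhwvcaa" (len 10), cursors c1@2 c2@9 c3@9, authorship ..1.....23

Answer: 2 9 9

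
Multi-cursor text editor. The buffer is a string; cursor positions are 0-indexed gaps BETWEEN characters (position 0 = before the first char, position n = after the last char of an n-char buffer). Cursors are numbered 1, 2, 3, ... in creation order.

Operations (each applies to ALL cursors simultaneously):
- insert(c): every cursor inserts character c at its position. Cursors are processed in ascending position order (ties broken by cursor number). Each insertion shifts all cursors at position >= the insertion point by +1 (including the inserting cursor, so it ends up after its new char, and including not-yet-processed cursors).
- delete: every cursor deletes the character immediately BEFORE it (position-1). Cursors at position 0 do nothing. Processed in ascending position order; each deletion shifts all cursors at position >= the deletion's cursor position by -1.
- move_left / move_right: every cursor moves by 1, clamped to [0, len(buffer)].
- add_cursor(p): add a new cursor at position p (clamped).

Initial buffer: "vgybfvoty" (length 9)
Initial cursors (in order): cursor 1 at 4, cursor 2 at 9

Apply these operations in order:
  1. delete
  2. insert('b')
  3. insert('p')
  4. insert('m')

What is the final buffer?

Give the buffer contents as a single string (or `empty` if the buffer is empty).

After op 1 (delete): buffer="vgyfvot" (len 7), cursors c1@3 c2@7, authorship .......
After op 2 (insert('b')): buffer="vgybfvotb" (len 9), cursors c1@4 c2@9, authorship ...1....2
After op 3 (insert('p')): buffer="vgybpfvotbp" (len 11), cursors c1@5 c2@11, authorship ...11....22
After op 4 (insert('m')): buffer="vgybpmfvotbpm" (len 13), cursors c1@6 c2@13, authorship ...111....222

Answer: vgybpmfvotbpm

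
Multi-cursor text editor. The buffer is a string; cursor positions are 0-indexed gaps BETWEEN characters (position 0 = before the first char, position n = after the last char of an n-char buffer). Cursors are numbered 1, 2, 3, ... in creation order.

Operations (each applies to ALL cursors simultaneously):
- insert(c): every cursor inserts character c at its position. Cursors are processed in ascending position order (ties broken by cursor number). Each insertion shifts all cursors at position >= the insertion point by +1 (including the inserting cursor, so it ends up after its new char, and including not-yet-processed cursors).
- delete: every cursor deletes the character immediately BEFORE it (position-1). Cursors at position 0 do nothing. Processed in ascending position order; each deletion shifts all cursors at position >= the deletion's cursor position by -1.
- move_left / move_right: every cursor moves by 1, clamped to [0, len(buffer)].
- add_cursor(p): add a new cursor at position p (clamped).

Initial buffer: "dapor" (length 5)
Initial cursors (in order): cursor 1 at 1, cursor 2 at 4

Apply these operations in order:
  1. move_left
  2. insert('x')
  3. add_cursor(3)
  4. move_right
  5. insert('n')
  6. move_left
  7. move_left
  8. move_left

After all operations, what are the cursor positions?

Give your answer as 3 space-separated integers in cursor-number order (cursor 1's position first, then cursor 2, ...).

After op 1 (move_left): buffer="dapor" (len 5), cursors c1@0 c2@3, authorship .....
After op 2 (insert('x')): buffer="xdapxor" (len 7), cursors c1@1 c2@5, authorship 1...2..
After op 3 (add_cursor(3)): buffer="xdapxor" (len 7), cursors c1@1 c3@3 c2@5, authorship 1...2..
After op 4 (move_right): buffer="xdapxor" (len 7), cursors c1@2 c3@4 c2@6, authorship 1...2..
After op 5 (insert('n')): buffer="xdnapnxonr" (len 10), cursors c1@3 c3@6 c2@9, authorship 1.1..32.2.
After op 6 (move_left): buffer="xdnapnxonr" (len 10), cursors c1@2 c3@5 c2@8, authorship 1.1..32.2.
After op 7 (move_left): buffer="xdnapnxonr" (len 10), cursors c1@1 c3@4 c2@7, authorship 1.1..32.2.
After op 8 (move_left): buffer="xdnapnxonr" (len 10), cursors c1@0 c3@3 c2@6, authorship 1.1..32.2.

Answer: 0 6 3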